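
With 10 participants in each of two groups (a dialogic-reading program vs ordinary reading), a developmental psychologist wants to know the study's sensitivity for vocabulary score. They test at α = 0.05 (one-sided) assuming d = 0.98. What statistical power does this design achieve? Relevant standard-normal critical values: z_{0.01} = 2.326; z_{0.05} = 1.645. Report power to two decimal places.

power ≈ 0.71

For two equal groups, power = Φ(d·√(n/2) − z_{α}).
d·√(n/2) = 0.98 × √(10/2) = 0.98 × 2.236 = 2.191.
z_β = 2.191 − 1.645 = 0.546.
Power = Φ(0.546) = 0.708.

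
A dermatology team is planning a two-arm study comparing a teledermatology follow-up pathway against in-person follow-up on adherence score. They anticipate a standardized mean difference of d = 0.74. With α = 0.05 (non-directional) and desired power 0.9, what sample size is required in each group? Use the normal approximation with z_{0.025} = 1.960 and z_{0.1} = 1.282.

n = 39 per group

For two independent groups with equal n: n = 2·((z_{α/2} + z_β) / d)².
z_{α/2} + z_β = 1.960 + 1.282 = 3.242.
n = 2 × (3.242 / 0.74)² = 2 × 4.381² = 2 × 19.19 = 38.4.
Round up to the next whole participant.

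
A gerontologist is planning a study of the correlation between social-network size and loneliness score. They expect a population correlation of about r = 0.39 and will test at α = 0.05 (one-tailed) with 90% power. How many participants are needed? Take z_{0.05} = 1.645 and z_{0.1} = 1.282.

n = 54

Fisher's z: C = ½·ln((1+r)/(1−r)) = ½·ln(2.2787) = 0.4118.
n = ((z_{α} + z_β)/C)² + 3.
(1.645 + 1.282) / 0.4118 = 2.927 / 0.4118 = 7.108.
n = 7.108² + 3 = 50.52 + 3 = 53.5.
Round up.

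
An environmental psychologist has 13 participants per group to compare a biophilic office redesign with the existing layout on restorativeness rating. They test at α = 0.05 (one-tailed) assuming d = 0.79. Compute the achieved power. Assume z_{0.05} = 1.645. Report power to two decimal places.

For two equal groups, power = Φ(d·√(n/2) − z_{α}).
d·√(n/2) = 0.79 × √(13/2) = 0.79 × 2.550 = 2.014.
z_β = 2.014 − 1.645 = 0.369.
Power = Φ(0.369) = 0.644.

power ≈ 0.64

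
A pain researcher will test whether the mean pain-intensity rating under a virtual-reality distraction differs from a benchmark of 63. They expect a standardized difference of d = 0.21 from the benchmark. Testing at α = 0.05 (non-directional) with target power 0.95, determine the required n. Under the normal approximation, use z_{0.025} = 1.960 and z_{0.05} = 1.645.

For a one-sample test: n = ((z_{α/2} + z_β) / d)².
z_{α/2} + z_β = 1.960 + 1.645 = 3.605.
n = (3.605 / 0.21)² = 17.167² = 294.69.
Round up.

n = 295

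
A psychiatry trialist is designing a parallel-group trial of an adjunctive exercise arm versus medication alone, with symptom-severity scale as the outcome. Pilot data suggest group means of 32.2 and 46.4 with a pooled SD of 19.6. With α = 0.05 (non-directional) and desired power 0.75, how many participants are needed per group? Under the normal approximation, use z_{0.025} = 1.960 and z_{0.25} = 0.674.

Cohen's d = |M₁ − M₂| / SD_pooled = |32.2 − 46.4| / 19.6 = 14.2 / 19.6 = 0.724.
For two independent groups with equal n: n = 2·((z_{α/2} + z_β) / d)².
z_{α/2} + z_β = 1.960 + 0.674 = 2.634.
n = 2 × (2.634 / 0.724)² = 2 × 3.638² = 2 × 13.24 = 26.5.
Round up to the next whole participant.

n = 27 per group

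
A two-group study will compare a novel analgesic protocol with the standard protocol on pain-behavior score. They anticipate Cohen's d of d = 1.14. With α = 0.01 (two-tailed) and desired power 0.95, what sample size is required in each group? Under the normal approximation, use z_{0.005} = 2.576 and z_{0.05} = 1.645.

For two independent groups with equal n: n = 2·((z_{α/2} + z_β) / d)².
z_{α/2} + z_β = 2.576 + 1.645 = 4.221.
n = 2 × (4.221 / 1.14)² = 2 × 3.703² = 2 × 13.71 = 27.4.
Round up to the next whole participant.

n = 28 per group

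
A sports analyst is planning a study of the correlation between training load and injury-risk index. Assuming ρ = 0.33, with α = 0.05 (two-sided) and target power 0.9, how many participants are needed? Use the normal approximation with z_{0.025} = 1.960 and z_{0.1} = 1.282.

Fisher's z: C = ½·ln((1+r)/(1−r)) = ½·ln(1.9851) = 0.3428.
n = ((z_{α/2} + z_β)/C)² + 3.
(1.960 + 1.282) / 0.3428 = 3.242 / 0.3428 = 9.457.
n = 9.457² + 3 = 89.44 + 3 = 92.4.
Round up.

n = 93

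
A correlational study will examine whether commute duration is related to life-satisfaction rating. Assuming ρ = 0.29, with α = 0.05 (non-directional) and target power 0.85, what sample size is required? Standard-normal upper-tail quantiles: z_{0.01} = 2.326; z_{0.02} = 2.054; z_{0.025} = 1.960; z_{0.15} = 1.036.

n = 104

Fisher's z: C = ½·ln((1+r)/(1−r)) = ½·ln(1.8169) = 0.2986.
n = ((z_{α/2} + z_β)/C)² + 3.
(1.960 + 1.036) / 0.2986 = 2.996 / 0.2986 = 10.033.
n = 10.033² + 3 = 100.67 + 3 = 103.7.
Round up.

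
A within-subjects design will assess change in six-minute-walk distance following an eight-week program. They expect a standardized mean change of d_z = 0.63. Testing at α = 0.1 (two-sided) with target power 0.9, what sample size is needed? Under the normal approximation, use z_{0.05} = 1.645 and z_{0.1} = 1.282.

For a paired (one-sample on differences) test: n = ((z_{α/2} + z_β) / d)².
z_{α/2} + z_β = 1.645 + 1.282 = 2.927.
n = (2.927 / 0.63)² = 4.646² = 21.59.
Round up.

n = 22 pairs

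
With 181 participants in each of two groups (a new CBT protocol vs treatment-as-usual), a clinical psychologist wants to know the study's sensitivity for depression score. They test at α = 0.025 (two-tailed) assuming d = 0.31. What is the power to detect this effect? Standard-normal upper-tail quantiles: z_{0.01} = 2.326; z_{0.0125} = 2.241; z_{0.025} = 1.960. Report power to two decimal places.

power ≈ 0.76

For two equal groups, power = Φ(d·√(n/2) − z_{α/2}).
d·√(n/2) = 0.31 × √(181/2) = 0.31 × 9.513 = 2.949.
z_β = 2.949 − 2.241 = 0.708.
Power = Φ(0.708) = 0.761.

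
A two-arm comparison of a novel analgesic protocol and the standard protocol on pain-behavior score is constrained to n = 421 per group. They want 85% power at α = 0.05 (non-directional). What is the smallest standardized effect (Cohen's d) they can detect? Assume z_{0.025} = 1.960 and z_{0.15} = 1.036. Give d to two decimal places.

For two independent groups of n = 421 each: d_min = (z_{α/2} + z_β)·√(2/n).
z-sum = 1.960 + 1.036 = 2.996.
d_min = 2.996 × √(2/421) = 2.996 × 0.0689 = 0.206.

d_min ≈ 0.21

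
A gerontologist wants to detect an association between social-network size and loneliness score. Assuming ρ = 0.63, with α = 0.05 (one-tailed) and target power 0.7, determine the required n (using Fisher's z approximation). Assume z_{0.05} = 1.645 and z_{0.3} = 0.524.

Fisher's z: C = ½·ln((1+r)/(1−r)) = ½·ln(4.4054) = 0.7414.
n = ((z_{α} + z_β)/C)² + 3.
(1.645 + 0.524) / 0.7414 = 2.169 / 0.7414 = 2.926.
n = 2.926² + 3 = 8.56 + 3 = 11.6.
Round up.

n = 12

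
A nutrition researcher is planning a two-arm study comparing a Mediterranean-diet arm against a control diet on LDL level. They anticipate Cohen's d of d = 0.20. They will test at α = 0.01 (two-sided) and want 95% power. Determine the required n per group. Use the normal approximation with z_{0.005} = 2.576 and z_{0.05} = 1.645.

For two independent groups with equal n: n = 2·((z_{α/2} + z_β) / d)².
z_{α/2} + z_β = 2.576 + 1.645 = 4.221.
n = 2 × (4.221 / 0.20)² = 2 × 21.105² = 2 × 445.42 = 890.8.
Round up to the next whole participant.

n = 891 per group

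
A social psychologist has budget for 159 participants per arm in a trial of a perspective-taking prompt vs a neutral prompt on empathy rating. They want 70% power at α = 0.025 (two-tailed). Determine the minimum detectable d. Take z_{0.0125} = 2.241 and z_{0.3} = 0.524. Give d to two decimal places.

For two independent groups of n = 159 each: d_min = (z_{α/2} + z_β)·√(2/n).
z-sum = 2.241 + 0.524 = 2.765.
d_min = 2.765 × √(2/159) = 2.765 × 0.1122 = 0.310.

d_min ≈ 0.31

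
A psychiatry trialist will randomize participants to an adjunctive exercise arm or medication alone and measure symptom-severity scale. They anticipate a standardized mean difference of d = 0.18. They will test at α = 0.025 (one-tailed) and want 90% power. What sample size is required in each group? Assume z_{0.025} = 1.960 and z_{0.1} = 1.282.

n = 649 per group

For two independent groups with equal n: n = 2·((z_{α} + z_β) / d)².
z_{α} + z_β = 1.960 + 1.282 = 3.242.
n = 2 × (3.242 / 0.18)² = 2 × 18.011² = 2 × 324.40 = 648.8.
Round up to the next whole participant.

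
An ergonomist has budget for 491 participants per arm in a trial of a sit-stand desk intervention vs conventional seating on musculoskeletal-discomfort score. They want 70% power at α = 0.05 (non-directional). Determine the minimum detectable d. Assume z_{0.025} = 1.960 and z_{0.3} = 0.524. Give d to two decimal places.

d_min ≈ 0.16

For two independent groups of n = 491 each: d_min = (z_{α/2} + z_β)·√(2/n).
z-sum = 1.960 + 0.524 = 2.484.
d_min = 2.484 × √(2/491) = 2.484 × 0.0638 = 0.159.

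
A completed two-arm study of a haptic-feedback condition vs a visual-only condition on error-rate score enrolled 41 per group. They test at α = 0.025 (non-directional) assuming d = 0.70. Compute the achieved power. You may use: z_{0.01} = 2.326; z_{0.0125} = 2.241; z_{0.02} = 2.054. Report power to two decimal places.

power ≈ 0.82

For two equal groups, power = Φ(d·√(n/2) − z_{α/2}).
d·√(n/2) = 0.70 × √(41/2) = 0.70 × 4.528 = 3.169.
z_β = 3.169 − 2.241 = 0.928.
Power = Φ(0.928) = 0.823.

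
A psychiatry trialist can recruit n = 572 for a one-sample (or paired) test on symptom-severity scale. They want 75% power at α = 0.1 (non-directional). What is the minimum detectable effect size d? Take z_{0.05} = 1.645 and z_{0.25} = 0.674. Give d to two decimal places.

For a single sample (or paired design) of n = 572: d_min = (z_{α/2} + z_β)/√n.
z-sum = 1.645 + 0.674 = 2.319.
d_min = 2.319 / √572 = 2.319 / 23.917 = 0.097.

d_min ≈ 0.10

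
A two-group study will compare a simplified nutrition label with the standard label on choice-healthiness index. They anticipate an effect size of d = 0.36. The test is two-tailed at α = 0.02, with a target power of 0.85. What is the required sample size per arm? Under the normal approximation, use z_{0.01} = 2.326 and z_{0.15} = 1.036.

For two independent groups with equal n: n = 2·((z_{α/2} + z_β) / d)².
z_{α/2} + z_β = 2.326 + 1.036 = 3.362.
n = 2 × (3.362 / 0.36)² = 2 × 9.339² = 2 × 87.21 = 174.4.
Round up to the next whole participant.

n = 175 per group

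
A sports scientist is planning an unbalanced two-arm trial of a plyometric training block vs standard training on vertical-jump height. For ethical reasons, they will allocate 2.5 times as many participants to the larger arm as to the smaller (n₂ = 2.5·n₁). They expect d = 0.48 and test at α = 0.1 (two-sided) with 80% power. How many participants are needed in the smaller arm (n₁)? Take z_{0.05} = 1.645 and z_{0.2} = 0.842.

With allocation ratio k = n₂/n₁ = 2.5, Var(x̄₁−x̄₂) = σ²(1/n₁ + 1/(k·n₁)) = σ²·(k+1)/(k·n₁).
So n₁ = (1 + 1/k)·((z_{α/2} + z_β)/d)² = 1.400 × (2.487/0.48)².
n₁ = 1.400 × 26.85 = 37.6.
Round up: n₁ = 38, giving n₂ = 2.5 × 38 = 95.

n₁ = 38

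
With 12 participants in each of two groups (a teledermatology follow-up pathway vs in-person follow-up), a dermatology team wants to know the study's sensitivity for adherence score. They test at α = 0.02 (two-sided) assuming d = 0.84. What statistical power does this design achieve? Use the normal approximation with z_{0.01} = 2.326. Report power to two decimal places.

power ≈ 0.39

For two equal groups, power = Φ(d·√(n/2) − z_{α/2}).
d·√(n/2) = 0.84 × √(12/2) = 0.84 × 2.449 = 2.058.
z_β = 2.058 − 2.326 = -0.268.
Power = Φ(-0.268) = 0.394.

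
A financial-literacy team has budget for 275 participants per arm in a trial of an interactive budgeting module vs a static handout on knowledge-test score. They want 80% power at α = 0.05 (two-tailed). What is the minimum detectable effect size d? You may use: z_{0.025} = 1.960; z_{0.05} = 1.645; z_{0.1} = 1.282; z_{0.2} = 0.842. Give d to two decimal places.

For two independent groups of n = 275 each: d_min = (z_{α/2} + z_β)·√(2/n).
z-sum = 1.960 + 0.842 = 2.802.
d_min = 2.802 × √(2/275) = 2.802 × 0.0853 = 0.239.

d_min ≈ 0.24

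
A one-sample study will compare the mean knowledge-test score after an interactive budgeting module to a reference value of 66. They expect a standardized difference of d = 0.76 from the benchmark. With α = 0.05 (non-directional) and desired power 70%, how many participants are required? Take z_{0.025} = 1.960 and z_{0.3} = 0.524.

For a one-sample test: n = ((z_{α/2} + z_β) / d)².
z_{α/2} + z_β = 1.960 + 0.524 = 2.484.
n = (2.484 / 0.76)² = 3.268² = 10.68.
Round up.

n = 11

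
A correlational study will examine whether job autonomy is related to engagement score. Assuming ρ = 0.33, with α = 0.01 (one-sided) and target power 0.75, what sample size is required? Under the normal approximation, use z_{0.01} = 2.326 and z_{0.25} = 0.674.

n = 80

Fisher's z: C = ½·ln((1+r)/(1−r)) = ½·ln(1.9851) = 0.3428.
n = ((z_{α} + z_β)/C)² + 3.
(2.326 + 0.674) / 0.3428 = 3.000 / 0.3428 = 8.751.
n = 8.751² + 3 = 76.59 + 3 = 79.6.
Round up.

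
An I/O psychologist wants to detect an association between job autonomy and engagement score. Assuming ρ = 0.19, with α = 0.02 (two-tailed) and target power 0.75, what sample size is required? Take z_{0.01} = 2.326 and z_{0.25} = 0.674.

n = 247

Fisher's z: C = ½·ln((1+r)/(1−r)) = ½·ln(1.4691) = 0.1923.
n = ((z_{α/2} + z_β)/C)² + 3.
(2.326 + 0.674) / 0.1923 = 3.000 / 0.1923 = 15.601.
n = 15.601² + 3 = 243.38 + 3 = 246.4.
Round up.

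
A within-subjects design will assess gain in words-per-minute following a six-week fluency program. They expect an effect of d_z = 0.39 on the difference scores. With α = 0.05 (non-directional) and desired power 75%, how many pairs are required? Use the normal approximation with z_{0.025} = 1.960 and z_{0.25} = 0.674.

For a paired (one-sample on differences) test: n = ((z_{α/2} + z_β) / d)².
z_{α/2} + z_β = 1.960 + 0.674 = 2.634.
n = (2.634 / 0.39)² = 6.754² = 45.61.
Round up.

n = 46 pairs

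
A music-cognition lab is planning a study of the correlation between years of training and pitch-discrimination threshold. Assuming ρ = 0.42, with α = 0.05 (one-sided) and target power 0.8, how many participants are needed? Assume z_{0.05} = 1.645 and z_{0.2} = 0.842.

n = 34

Fisher's z: C = ½·ln((1+r)/(1−r)) = ½·ln(2.4483) = 0.4477.
n = ((z_{α} + z_β)/C)² + 3.
(1.645 + 0.842) / 0.4477 = 2.487 / 0.4477 = 5.555.
n = 5.555² + 3 = 30.86 + 3 = 33.9.
Round up.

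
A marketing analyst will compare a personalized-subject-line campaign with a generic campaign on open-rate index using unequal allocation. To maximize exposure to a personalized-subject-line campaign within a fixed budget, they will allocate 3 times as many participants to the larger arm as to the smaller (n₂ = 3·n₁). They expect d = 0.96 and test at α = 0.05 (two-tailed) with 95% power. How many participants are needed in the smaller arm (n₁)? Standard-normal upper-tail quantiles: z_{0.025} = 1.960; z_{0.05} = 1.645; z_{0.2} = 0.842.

n₁ = 19

With allocation ratio k = n₂/n₁ = 3, Var(x̄₁−x̄₂) = σ²(1/n₁ + 1/(k·n₁)) = σ²·(k+1)/(k·n₁).
So n₁ = (1 + 1/k)·((z_{α/2} + z_β)/d)² = 1.333 × (3.605/0.96)².
n₁ = 1.333 × 14.10 = 18.8.
Round up: n₁ = 19, giving n₂ = 3 × 19 = 57.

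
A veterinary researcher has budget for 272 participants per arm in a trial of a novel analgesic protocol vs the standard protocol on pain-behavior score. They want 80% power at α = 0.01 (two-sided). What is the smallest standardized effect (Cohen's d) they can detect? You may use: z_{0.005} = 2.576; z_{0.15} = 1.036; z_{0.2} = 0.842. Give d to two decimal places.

d_min ≈ 0.29

For two independent groups of n = 272 each: d_min = (z_{α/2} + z_β)·√(2/n).
z-sum = 2.576 + 0.842 = 3.418.
d_min = 3.418 × √(2/272) = 3.418 × 0.0857 = 0.293.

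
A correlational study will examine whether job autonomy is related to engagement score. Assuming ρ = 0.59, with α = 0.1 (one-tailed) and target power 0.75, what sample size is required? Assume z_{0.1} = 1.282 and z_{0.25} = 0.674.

n = 12

Fisher's z: C = ½·ln((1+r)/(1−r)) = ½·ln(3.8780) = 0.6777.
n = ((z_{α} + z_β)/C)² + 3.
(1.282 + 0.674) / 0.6777 = 1.956 / 0.6777 = 2.886.
n = 2.886² + 3 = 8.33 + 3 = 11.3.
Round up.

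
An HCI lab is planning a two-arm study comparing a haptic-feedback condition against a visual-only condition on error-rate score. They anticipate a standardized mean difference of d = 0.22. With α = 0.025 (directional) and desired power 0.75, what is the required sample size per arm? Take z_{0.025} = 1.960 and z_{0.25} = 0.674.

For two independent groups with equal n: n = 2·((z_{α} + z_β) / d)².
z_{α} + z_β = 1.960 + 0.674 = 2.634.
n = 2 × (2.634 / 0.22)² = 2 × 11.973² = 2 × 143.35 = 286.7.
Round up to the next whole participant.

n = 287 per group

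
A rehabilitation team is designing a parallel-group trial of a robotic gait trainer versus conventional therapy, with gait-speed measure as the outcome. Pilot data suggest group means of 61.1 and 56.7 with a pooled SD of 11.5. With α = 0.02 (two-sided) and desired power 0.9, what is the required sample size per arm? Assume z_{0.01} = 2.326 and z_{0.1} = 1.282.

n = 178 per group

Cohen's d = |M₁ − M₂| / SD_pooled = |61.1 − 56.7| / 11.5 = 4.4 / 11.5 = 0.383.
For two independent groups with equal n: n = 2·((z_{α/2} + z_β) / d)².
z_{α/2} + z_β = 2.326 + 1.282 = 3.608.
n = 2 × (3.608 / 0.383)² = 2 × 9.420² = 2 × 88.74 = 177.5.
Round up to the next whole participant.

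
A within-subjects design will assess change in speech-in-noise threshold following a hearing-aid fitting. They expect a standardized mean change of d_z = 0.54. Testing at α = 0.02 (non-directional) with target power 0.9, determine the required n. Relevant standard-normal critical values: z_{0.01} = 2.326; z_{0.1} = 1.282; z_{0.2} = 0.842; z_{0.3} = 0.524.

For a paired (one-sample on differences) test: n = ((z_{α/2} + z_β) / d)².
z_{α/2} + z_β = 2.326 + 1.282 = 3.608.
n = (3.608 / 0.54)² = 6.681² = 44.64.
Round up.

n = 45 pairs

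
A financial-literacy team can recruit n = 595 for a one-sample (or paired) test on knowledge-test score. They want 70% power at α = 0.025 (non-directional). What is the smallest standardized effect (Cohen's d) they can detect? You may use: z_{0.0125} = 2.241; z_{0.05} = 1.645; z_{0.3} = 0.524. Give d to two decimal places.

d_min ≈ 0.11

For a single sample (or paired design) of n = 595: d_min = (z_{α/2} + z_β)/√n.
z-sum = 2.241 + 0.524 = 2.765.
d_min = 2.765 / √595 = 2.765 / 24.393 = 0.113.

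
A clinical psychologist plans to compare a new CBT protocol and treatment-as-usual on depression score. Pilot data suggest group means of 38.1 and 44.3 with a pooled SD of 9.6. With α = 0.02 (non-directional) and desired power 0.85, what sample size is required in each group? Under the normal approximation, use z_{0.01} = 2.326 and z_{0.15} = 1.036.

Cohen's d = |M₁ − M₂| / SD_pooled = |38.1 − 44.3| / 9.6 = 6.2 / 9.6 = 0.646.
For two independent groups with equal n: n = 2·((z_{α/2} + z_β) / d)².
z_{α/2} + z_β = 2.326 + 1.036 = 3.362.
n = 2 × (3.362 / 0.646)² = 2 × 5.204² = 2 × 27.09 = 54.2.
Round up to the next whole participant.

n = 55 per group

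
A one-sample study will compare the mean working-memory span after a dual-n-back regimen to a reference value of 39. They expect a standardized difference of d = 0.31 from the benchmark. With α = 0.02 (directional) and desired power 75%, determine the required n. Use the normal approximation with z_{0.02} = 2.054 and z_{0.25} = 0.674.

For a one-sample test: n = ((z_{α} + z_β) / d)².
z_{α} + z_β = 2.054 + 0.674 = 2.728.
n = (2.728 / 0.31)² = 8.800² = 77.44.
Round up.

n = 78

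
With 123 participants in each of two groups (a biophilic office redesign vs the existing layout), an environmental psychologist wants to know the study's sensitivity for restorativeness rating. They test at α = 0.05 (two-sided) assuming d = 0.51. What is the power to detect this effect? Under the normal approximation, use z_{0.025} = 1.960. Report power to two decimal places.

power ≈ 0.98

For two equal groups, power = Φ(d·√(n/2) − z_{α/2}).
d·√(n/2) = 0.51 × √(123/2) = 0.51 × 7.842 = 4.000.
z_β = 4.000 − 1.960 = 2.040.
Power = Φ(2.040) = 0.979.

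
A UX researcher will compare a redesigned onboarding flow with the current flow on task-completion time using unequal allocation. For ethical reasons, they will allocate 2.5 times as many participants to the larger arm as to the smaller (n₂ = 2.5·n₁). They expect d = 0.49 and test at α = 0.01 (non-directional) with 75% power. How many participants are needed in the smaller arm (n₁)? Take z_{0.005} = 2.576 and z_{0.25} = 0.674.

n₁ = 62

With allocation ratio k = n₂/n₁ = 2.5, Var(x̄₁−x̄₂) = σ²(1/n₁ + 1/(k·n₁)) = σ²·(k+1)/(k·n₁).
So n₁ = (1 + 1/k)·((z_{α/2} + z_β)/d)² = 1.400 × (3.250/0.49)².
n₁ = 1.400 × 43.99 = 61.6.
Round up: n₁ = 62, giving n₂ = 2.5 × 62 = 155.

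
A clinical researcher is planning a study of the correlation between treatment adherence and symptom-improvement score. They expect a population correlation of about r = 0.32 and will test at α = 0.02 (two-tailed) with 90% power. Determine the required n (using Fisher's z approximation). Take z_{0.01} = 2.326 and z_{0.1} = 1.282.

n = 122

Fisher's z: C = ½·ln((1+r)/(1−r)) = ½·ln(1.9412) = 0.3316.
n = ((z_{α/2} + z_β)/C)² + 3.
(2.326 + 1.282) / 0.3316 = 3.608 / 0.3316 = 10.881.
n = 10.881² + 3 = 118.39 + 3 = 121.4.
Round up.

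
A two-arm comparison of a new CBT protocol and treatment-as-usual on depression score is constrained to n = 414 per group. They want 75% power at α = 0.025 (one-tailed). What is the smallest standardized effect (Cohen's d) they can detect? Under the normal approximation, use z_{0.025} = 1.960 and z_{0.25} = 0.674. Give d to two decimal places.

For two independent groups of n = 414 each: d_min = (z_{α} + z_β)·√(2/n).
z-sum = 1.960 + 0.674 = 2.634.
d_min = 2.634 × √(2/414) = 2.634 × 0.0695 = 0.183.

d_min ≈ 0.18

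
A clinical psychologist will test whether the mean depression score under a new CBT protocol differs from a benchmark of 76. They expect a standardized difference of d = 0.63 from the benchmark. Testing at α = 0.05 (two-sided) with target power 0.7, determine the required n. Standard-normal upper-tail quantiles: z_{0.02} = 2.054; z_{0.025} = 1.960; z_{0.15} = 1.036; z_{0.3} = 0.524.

For a one-sample test: n = ((z_{α/2} + z_β) / d)².
z_{α/2} + z_β = 1.960 + 0.524 = 2.484.
n = (2.484 / 0.63)² = 3.943² = 15.55.
Round up.

n = 16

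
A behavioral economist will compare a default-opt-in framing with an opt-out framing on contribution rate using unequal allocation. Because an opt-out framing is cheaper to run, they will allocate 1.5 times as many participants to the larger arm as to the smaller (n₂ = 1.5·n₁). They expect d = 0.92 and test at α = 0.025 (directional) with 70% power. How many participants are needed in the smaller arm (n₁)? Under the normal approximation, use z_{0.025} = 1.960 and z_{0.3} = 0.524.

n₁ = 13

With allocation ratio k = n₂/n₁ = 1.5, Var(x̄₁−x̄₂) = σ²(1/n₁ + 1/(k·n₁)) = σ²·(k+1)/(k·n₁).
So n₁ = (1 + 1/k)·((z_{α} + z_β)/d)² = 1.667 × (2.484/0.92)².
n₁ = 1.667 × 7.29 = 12.1.
Round up: n₁ = 13, giving n₂ = ⌈1.5 × 13⌉ = ⌈19.5⌉ = 20.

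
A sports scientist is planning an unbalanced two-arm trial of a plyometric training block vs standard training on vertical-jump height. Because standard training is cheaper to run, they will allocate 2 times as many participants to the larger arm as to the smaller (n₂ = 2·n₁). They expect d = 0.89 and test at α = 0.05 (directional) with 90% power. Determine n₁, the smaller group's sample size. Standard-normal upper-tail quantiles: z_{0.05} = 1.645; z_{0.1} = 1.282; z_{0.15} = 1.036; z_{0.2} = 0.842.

n₁ = 17

With allocation ratio k = n₂/n₁ = 2, Var(x̄₁−x̄₂) = σ²(1/n₁ + 1/(k·n₁)) = σ²·(k+1)/(k·n₁).
So n₁ = (1 + 1/k)·((z_{α} + z_β)/d)² = 1.500 × (2.927/0.89)².
n₁ = 1.500 × 10.82 = 16.2.
Round up: n₁ = 17, giving n₂ = 2 × 17 = 34.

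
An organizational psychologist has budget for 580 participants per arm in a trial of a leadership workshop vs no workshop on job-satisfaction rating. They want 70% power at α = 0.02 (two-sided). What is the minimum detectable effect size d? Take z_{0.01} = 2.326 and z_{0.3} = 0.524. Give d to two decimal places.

d_min ≈ 0.17

For two independent groups of n = 580 each: d_min = (z_{α/2} + z_β)·√(2/n).
z-sum = 2.326 + 0.524 = 2.850.
d_min = 2.850 × √(2/580) = 2.850 × 0.0587 = 0.167.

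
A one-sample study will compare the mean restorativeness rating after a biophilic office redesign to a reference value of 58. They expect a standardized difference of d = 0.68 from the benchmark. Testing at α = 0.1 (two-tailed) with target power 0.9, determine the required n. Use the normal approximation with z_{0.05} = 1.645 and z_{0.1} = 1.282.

For a one-sample test: n = ((z_{α/2} + z_β) / d)².
z_{α/2} + z_β = 1.645 + 1.282 = 2.927.
n = (2.927 / 0.68)² = 4.304² = 18.53.
Round up.

n = 19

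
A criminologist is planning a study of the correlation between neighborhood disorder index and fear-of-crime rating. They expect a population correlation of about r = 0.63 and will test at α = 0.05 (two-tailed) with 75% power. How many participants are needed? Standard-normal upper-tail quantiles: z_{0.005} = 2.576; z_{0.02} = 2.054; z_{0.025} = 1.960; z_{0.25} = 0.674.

Fisher's z: C = ½·ln((1+r)/(1−r)) = ½·ln(4.4054) = 0.7414.
n = ((z_{α/2} + z_β)/C)² + 3.
(1.960 + 0.674) / 0.7414 = 2.634 / 0.7414 = 3.553.
n = 3.553² + 3 = 12.62 + 3 = 15.6.
Round up.

n = 16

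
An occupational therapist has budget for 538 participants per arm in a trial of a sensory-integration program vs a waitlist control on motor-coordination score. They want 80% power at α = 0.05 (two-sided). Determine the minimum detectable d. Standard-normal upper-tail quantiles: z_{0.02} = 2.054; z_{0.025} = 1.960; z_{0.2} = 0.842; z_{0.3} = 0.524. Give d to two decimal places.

For two independent groups of n = 538 each: d_min = (z_{α/2} + z_β)·√(2/n).
z-sum = 1.960 + 0.842 = 2.802.
d_min = 2.802 × √(2/538) = 2.802 × 0.0610 = 0.171.

d_min ≈ 0.17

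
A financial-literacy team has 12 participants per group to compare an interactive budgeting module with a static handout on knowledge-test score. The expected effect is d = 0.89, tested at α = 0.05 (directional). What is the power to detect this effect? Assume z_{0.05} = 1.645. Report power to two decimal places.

For two equal groups, power = Φ(d·√(n/2) − z_{α}).
d·√(n/2) = 0.89 × √(12/2) = 0.89 × 2.449 = 2.180.
z_β = 2.180 − 1.645 = 0.535.
Power = Φ(0.535) = 0.704.

power ≈ 0.70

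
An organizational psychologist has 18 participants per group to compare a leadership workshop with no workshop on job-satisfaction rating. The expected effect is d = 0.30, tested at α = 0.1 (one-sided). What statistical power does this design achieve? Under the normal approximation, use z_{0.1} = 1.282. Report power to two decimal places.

For two equal groups, power = Φ(d·√(n/2) − z_{α}).
d·√(n/2) = 0.30 × √(18/2) = 0.30 × 3.000 = 0.900.
z_β = 0.900 − 1.282 = -0.382.
Power = Φ(-0.382) = 0.351.

power ≈ 0.35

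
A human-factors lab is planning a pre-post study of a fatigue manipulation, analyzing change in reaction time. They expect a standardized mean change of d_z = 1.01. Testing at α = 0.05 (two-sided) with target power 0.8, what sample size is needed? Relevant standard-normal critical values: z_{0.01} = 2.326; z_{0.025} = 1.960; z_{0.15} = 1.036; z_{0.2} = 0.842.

For a paired (one-sample on differences) test: n = ((z_{α/2} + z_β) / d)².
z_{α/2} + z_β = 1.960 + 0.842 = 2.802.
n = (2.802 / 1.01)² = 2.774² = 7.70.
Round up.

n = 8 pairs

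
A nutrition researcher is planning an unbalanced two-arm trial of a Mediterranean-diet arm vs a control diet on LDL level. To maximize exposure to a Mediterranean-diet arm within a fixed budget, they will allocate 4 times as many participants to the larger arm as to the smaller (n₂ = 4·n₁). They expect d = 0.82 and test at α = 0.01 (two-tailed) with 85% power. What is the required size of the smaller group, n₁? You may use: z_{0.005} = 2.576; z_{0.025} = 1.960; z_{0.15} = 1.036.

With allocation ratio k = n₂/n₁ = 4, Var(x̄₁−x̄₂) = σ²(1/n₁ + 1/(k·n₁)) = σ²·(k+1)/(k·n₁).
So n₁ = (1 + 1/k)·((z_{α/2} + z_β)/d)² = 1.250 × (3.612/0.82)².
n₁ = 1.250 × 19.40 = 24.3.
Round up: n₁ = 25, giving n₂ = 4 × 25 = 100.

n₁ = 25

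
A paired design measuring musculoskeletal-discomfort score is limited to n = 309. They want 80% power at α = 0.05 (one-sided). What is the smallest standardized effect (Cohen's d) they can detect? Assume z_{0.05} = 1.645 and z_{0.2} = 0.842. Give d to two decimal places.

d_min ≈ 0.14

For a single sample (or paired design) of n = 309: d_min = (z_{α} + z_β)/√n.
z-sum = 1.645 + 0.842 = 2.487.
d_min = 2.487 / √309 = 2.487 / 17.578 = 0.141.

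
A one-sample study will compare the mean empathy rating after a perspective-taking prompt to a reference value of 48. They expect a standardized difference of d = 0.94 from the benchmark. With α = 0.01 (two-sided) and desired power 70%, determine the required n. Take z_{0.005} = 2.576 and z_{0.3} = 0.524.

For a one-sample test: n = ((z_{α/2} + z_β) / d)².
z_{α/2} + z_β = 2.576 + 0.524 = 3.100.
n = (3.100 / 0.94)² = 3.298² = 10.88.
Round up.

n = 11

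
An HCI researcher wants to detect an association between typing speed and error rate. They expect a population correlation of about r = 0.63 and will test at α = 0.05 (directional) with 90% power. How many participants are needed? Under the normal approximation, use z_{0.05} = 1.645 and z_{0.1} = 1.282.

Fisher's z: C = ½·ln((1+r)/(1−r)) = ½·ln(4.4054) = 0.7414.
n = ((z_{α} + z_β)/C)² + 3.
(1.645 + 1.282) / 0.7414 = 2.927 / 0.7414 = 3.948.
n = 3.948² + 3 = 15.59 + 3 = 18.6.
Round up.

n = 19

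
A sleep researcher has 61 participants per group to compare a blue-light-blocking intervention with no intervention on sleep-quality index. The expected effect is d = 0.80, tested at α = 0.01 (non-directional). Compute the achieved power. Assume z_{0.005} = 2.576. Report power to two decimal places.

For two equal groups, power = Φ(d·√(n/2) − z_{α/2}).
d·√(n/2) = 0.80 × √(61/2) = 0.80 × 5.523 = 4.418.
z_β = 4.418 − 2.576 = 1.842.
Power = Φ(1.842) = 0.967.

power ≈ 0.97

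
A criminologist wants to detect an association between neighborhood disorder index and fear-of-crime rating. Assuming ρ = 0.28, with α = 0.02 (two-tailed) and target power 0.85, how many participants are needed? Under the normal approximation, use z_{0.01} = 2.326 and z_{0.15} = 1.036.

Fisher's z: C = ½·ln((1+r)/(1−r)) = ½·ln(1.7778) = 0.2877.
n = ((z_{α/2} + z_β)/C)² + 3.
(2.326 + 1.036) / 0.2877 = 3.362 / 0.2877 = 11.686.
n = 11.686² + 3 = 136.56 + 3 = 139.6.
Round up.

n = 140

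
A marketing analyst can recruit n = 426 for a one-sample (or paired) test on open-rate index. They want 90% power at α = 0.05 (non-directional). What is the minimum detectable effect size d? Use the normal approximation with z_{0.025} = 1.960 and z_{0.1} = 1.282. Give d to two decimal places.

d_min ≈ 0.16

For a single sample (or paired design) of n = 426: d_min = (z_{α/2} + z_β)/√n.
z-sum = 1.960 + 1.282 = 3.242.
d_min = 3.242 / √426 = 3.242 / 20.640 = 0.157.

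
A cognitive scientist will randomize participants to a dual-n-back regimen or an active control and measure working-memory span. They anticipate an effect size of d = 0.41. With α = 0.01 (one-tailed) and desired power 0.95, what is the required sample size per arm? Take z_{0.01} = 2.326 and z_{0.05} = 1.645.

n = 188 per group

For two independent groups with equal n: n = 2·((z_{α} + z_β) / d)².
z_{α} + z_β = 2.326 + 1.645 = 3.971.
n = 2 × (3.971 / 0.41)² = 2 × 9.685² = 2 × 93.81 = 187.6.
Round up to the next whole participant.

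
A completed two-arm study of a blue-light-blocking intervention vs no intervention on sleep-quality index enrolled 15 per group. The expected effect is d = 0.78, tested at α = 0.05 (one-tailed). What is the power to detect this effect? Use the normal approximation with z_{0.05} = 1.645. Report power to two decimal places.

For two equal groups, power = Φ(d·√(n/2) − z_{α}).
d·√(n/2) = 0.78 × √(15/2) = 0.78 × 2.739 = 2.136.
z_β = 2.136 − 1.645 = 0.491.
Power = Φ(0.491) = 0.688.

power ≈ 0.69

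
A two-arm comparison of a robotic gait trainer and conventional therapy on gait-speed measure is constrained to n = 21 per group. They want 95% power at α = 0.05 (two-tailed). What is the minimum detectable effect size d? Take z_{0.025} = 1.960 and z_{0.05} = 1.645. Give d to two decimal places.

For two independent groups of n = 21 each: d_min = (z_{α/2} + z_β)·√(2/n).
z-sum = 1.960 + 1.645 = 3.605.
d_min = 3.605 × √(2/21) = 3.605 × 0.3086 = 1.113.

d_min ≈ 1.11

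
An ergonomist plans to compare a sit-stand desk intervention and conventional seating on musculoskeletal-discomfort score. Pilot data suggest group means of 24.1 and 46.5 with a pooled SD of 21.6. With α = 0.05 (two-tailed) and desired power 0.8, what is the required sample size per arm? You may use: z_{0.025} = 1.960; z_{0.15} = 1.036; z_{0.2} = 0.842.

n = 15 per group

Cohen's d = |M₁ − M₂| / SD_pooled = |24.1 − 46.5| / 21.6 = 22.4 / 21.6 = 1.037.
For two independent groups with equal n: n = 2·((z_{α/2} + z_β) / d)².
z_{α/2} + z_β = 1.960 + 0.842 = 2.802.
n = 2 × (2.802 / 1.037)² = 2 × 2.702² = 2 × 7.30 = 14.6.
Round up to the next whole participant.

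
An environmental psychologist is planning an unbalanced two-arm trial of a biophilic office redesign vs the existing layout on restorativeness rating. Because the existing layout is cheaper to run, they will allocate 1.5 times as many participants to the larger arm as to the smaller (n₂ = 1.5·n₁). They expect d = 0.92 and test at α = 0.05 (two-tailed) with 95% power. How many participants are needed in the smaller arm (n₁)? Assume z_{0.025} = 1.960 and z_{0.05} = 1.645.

n₁ = 26

With allocation ratio k = n₂/n₁ = 1.5, Var(x̄₁−x̄₂) = σ²(1/n₁ + 1/(k·n₁)) = σ²·(k+1)/(k·n₁).
So n₁ = (1 + 1/k)·((z_{α/2} + z_β)/d)² = 1.667 × (3.605/0.92)².
n₁ = 1.667 × 15.35 = 25.6.
Round up: n₁ = 26, giving n₂ = 1.5 × 26 = 39.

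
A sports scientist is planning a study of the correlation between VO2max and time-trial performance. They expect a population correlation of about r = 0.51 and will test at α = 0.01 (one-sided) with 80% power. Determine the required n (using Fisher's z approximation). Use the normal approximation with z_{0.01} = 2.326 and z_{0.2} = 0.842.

Fisher's z: C = ½·ln((1+r)/(1−r)) = ½·ln(3.0816) = 0.5627.
n = ((z_{α} + z_β)/C)² + 3.
(2.326 + 0.842) / 0.5627 = 3.168 / 0.5627 = 5.630.
n = 5.630² + 3 = 31.70 + 3 = 34.7.
Round up.

n = 35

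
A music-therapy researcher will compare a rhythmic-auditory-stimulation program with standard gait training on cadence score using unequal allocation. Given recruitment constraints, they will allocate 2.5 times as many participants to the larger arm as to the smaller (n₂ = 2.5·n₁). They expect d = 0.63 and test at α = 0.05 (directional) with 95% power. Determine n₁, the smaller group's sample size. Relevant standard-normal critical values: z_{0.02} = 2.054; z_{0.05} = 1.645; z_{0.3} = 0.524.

n₁ = 39

With allocation ratio k = n₂/n₁ = 2.5, Var(x̄₁−x̄₂) = σ²(1/n₁ + 1/(k·n₁)) = σ²·(k+1)/(k·n₁).
So n₁ = (1 + 1/k)·((z_{α} + z_β)/d)² = 1.400 × (3.290/0.63)².
n₁ = 1.400 × 27.27 = 38.2.
Round up: n₁ = 39, giving n₂ = ⌈2.5 × 39⌉ = ⌈97.5⌉ = 98.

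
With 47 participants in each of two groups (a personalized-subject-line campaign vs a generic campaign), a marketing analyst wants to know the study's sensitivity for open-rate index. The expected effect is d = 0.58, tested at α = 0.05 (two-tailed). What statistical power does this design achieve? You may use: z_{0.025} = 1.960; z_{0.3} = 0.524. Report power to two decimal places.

power ≈ 0.80

For two equal groups, power = Φ(d·√(n/2) − z_{α/2}).
d·√(n/2) = 0.58 × √(47/2) = 0.58 × 4.848 = 2.812.
z_β = 2.812 − 1.960 = 0.852.
Power = Φ(0.852) = 0.803.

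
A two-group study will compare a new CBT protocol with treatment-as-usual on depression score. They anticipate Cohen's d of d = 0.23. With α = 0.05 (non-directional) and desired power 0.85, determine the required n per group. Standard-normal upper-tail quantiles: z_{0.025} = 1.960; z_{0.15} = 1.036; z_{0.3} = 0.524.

n = 340 per group

For two independent groups with equal n: n = 2·((z_{α/2} + z_β) / d)².
z_{α/2} + z_β = 1.960 + 1.036 = 2.996.
n = 2 × (2.996 / 0.23)² = 2 × 13.026² = 2 × 169.68 = 339.4.
Round up to the next whole participant.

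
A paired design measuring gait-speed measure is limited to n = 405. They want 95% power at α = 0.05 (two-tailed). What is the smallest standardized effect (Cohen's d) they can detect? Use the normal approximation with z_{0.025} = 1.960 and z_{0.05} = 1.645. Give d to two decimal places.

For a single sample (or paired design) of n = 405: d_min = (z_{α/2} + z_β)/√n.
z-sum = 1.960 + 1.645 = 3.605.
d_min = 3.605 / √405 = 3.605 / 20.125 = 0.179.

d_min ≈ 0.18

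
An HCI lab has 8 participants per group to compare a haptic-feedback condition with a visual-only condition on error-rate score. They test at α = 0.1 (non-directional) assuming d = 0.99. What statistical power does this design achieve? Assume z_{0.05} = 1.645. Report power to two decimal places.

For two equal groups, power = Φ(d·√(n/2) − z_{α/2}).
d·√(n/2) = 0.99 × √(8/2) = 0.99 × 2.000 = 1.980.
z_β = 1.980 − 1.645 = 0.335.
Power = Φ(0.335) = 0.631.

power ≈ 0.63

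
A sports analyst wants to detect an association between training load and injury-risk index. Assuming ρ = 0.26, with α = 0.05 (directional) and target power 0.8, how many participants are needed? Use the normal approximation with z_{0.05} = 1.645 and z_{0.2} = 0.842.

Fisher's z: C = ½·ln((1+r)/(1−r)) = ½·ln(1.7027) = 0.2661.
n = ((z_{α} + z_β)/C)² + 3.
(1.645 + 0.842) / 0.2661 = 2.487 / 0.2661 = 9.346.
n = 9.346² + 3 = 87.35 + 3 = 90.3.
Round up.

n = 91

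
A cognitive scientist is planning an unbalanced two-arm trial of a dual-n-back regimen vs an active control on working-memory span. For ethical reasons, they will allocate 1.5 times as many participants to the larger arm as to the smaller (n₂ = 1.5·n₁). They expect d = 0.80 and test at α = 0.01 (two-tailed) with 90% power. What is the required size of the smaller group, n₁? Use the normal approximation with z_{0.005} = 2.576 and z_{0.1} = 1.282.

n₁ = 39

With allocation ratio k = n₂/n₁ = 1.5, Var(x̄₁−x̄₂) = σ²(1/n₁ + 1/(k·n₁)) = σ²·(k+1)/(k·n₁).
So n₁ = (1 + 1/k)·((z_{α/2} + z_β)/d)² = 1.667 × (3.858/0.80)².
n₁ = 1.667 × 23.26 = 38.8.
Round up: n₁ = 39, giving n₂ = ⌈1.5 × 39⌉ = ⌈58.5⌉ = 59.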